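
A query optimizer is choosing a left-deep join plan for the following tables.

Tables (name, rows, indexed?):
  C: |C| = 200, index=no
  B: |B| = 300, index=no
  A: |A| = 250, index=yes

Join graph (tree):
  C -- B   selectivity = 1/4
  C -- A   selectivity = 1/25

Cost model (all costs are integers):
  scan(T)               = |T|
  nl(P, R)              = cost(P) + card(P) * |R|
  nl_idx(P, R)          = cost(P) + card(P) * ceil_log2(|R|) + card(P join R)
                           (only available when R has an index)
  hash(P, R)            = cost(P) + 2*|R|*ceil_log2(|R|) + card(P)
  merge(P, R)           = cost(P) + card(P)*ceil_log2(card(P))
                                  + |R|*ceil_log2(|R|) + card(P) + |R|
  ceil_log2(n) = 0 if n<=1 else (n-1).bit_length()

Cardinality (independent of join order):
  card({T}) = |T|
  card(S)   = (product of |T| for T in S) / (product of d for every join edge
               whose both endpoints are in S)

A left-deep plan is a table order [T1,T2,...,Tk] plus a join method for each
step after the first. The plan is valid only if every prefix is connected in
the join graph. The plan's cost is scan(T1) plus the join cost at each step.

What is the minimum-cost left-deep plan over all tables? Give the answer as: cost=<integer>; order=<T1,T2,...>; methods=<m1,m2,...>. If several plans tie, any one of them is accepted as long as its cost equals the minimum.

Selinger DP (subsets sized 1..n):
  {C}: scan cost=200, card=200
  {B}: scan cost=300, card=300
  {A}: scan cost=250, card=250
  {BC}: card=15000; try (C,hash)→3800, (B,merge)→5000, (C,merge)→5100, (B,hash)→5800, (B,nl)→60200, (C,nl)→60300; best=3800 via (C,hash)
  {AC}: card=2000; try (C,hash)→3700, (A,nl_idx)→3800, (A,merge)→4250, (C,merge)→4300, (A,hash)→4400, (A,nl)→50200 …(+1); best=3700 via (C,hash)
  {ABC}: card=150000; try (B,hash)→11100, (A,hash)→22800, (B,merge)→30700, (A,merge)→231050, (A,nl_idx)→273800, (B,nl)→603700 …(+1); best=11100 via (B,hash)

cost=11100; order=A,C,B; methods=hash,hash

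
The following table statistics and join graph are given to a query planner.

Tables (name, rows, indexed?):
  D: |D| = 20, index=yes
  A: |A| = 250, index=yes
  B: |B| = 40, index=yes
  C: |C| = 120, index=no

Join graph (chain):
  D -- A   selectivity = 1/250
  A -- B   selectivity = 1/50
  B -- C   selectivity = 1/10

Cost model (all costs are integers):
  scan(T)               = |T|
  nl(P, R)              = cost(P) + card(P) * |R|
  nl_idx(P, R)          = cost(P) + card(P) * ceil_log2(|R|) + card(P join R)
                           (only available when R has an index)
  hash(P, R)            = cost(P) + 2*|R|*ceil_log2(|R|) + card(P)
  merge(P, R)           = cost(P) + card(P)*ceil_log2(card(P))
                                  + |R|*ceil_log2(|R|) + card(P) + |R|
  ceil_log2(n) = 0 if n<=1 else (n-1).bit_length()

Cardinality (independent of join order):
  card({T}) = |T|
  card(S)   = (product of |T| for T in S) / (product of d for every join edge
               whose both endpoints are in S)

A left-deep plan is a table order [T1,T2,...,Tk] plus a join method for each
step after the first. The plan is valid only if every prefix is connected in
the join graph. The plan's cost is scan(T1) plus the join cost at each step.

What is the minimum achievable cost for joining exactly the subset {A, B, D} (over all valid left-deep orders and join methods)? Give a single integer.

Selinger DP over subsets of {A,B,D}:
  {D}: scan cost=20, card=20
  {A}: scan cost=250, card=250
  {B}: scan cost=40, card=40
  {AD}: card=20; try (A,nl_idx)→200, (D,hash)→700, (D,nl_idx)→1520, (A,merge)→2390, (D,merge)→2620, (A,hash)→4040 …(+2); best=200 via (A,nl_idx)
  {AB}: card=200; try (A,nl_idx)→560, (B,hash)→980, (B,nl_idx)→1950, (A,merge)→2570, (B,merge)→2780, (A,hash)→4080 …(+2); best=560 via (A,nl_idx)
  {ABD}: card=16; try (B,nl_idx)→336, (B,merge)→600, (B,hash)→700, (D,hash)→960, (B,nl)→1000, (D,nl_idx)→1576 …(+2); best=336 via (B,nl_idx)

336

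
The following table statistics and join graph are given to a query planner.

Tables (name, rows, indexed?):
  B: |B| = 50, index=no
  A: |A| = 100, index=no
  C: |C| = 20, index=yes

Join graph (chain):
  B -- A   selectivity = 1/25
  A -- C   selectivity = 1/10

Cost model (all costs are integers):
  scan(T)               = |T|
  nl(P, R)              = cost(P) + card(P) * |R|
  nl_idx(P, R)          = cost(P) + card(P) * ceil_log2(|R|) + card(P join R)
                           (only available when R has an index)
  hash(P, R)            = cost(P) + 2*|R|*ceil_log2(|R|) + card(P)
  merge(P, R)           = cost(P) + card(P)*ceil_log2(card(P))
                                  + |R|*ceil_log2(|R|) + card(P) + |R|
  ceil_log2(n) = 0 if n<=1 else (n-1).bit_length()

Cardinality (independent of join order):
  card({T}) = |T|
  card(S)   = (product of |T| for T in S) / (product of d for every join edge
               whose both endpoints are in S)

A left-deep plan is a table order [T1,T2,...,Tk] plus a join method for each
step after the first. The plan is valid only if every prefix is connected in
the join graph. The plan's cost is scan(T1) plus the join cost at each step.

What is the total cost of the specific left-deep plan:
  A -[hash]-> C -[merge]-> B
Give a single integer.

2550

step 1: scan A: cost=100, card=100
step 2: join C via hash
    card(P join C) = 100*20/(10) = 200
    cost = 100 + 2*20*5 + 100 = 400
step 3: join B via merge
    card(P join B) = 200*50/(25) = 400
    cost = 400 + 200*8 + 50*6 + 200 + 50 = 2550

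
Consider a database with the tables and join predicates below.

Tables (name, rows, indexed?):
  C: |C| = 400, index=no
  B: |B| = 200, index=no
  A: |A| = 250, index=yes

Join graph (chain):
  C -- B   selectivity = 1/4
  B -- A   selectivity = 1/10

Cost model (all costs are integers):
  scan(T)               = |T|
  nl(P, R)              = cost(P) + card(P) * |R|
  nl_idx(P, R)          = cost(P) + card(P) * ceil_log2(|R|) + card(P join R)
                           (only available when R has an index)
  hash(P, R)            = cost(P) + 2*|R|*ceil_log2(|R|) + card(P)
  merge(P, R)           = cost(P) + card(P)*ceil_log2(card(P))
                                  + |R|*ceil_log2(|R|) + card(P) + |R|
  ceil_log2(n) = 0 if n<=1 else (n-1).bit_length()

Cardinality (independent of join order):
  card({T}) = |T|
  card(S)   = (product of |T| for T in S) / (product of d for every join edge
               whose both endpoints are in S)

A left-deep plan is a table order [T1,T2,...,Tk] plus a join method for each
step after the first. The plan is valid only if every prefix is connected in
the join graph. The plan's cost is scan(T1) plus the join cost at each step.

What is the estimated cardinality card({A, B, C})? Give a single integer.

Tables in S: A(250), B(200), C(400)
Edges inside S: C-B(d=4), B-A(d=10)
numerator = 250 * 200 * 400 = 20000000
denominator = 4 * 10 = 40
card(S) = 20000000 / 40 = 500000

500000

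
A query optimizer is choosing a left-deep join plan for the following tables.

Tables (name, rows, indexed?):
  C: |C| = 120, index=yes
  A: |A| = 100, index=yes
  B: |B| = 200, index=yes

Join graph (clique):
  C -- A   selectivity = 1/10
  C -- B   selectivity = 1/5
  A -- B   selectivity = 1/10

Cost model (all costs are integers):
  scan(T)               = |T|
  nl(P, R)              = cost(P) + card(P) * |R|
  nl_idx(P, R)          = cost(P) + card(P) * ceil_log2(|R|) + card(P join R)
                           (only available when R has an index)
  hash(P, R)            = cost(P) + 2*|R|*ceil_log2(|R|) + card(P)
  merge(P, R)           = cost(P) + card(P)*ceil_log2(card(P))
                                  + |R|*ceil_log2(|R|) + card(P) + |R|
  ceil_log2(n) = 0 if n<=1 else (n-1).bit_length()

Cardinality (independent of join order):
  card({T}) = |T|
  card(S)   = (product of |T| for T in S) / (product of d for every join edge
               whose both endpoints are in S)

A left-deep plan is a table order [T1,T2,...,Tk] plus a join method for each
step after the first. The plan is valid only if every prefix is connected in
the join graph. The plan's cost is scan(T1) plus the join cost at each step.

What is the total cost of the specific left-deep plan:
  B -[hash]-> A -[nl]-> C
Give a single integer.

241800

step 1: scan B: cost=200, card=200
step 2: join A via hash
    card(P join A) = 200*100/(10) = 2000
    cost = 200 + 2*100*7 + 200 = 1800
step 3: join C via nl
    card(P join C) = 2000*120/(10*5) = 4800
    cost = 1800 + 2000*120 = 241800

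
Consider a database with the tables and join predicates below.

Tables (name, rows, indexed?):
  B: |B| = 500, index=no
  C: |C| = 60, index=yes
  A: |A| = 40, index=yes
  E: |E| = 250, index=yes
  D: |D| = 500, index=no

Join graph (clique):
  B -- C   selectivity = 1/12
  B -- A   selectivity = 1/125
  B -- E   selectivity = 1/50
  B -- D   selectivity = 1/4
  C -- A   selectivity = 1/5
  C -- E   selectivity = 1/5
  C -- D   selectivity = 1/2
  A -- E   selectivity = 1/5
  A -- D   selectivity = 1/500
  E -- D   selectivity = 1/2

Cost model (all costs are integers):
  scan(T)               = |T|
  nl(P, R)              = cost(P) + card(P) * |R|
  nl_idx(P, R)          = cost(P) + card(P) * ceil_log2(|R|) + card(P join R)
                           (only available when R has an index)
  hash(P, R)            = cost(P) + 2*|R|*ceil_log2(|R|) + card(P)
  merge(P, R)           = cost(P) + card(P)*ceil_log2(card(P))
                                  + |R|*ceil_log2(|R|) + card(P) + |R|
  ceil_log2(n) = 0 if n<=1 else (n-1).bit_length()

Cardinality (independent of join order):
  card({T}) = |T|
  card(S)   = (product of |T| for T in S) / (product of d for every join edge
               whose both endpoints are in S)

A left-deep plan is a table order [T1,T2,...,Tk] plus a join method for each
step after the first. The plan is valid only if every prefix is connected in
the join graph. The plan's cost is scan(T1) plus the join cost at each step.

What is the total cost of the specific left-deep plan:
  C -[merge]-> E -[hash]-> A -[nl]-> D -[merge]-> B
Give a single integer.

step 1: scan C: cost=60, card=60
step 2: join E via merge
    card(P join E) = 60*250/(5) = 3000
    cost = 60 + 60*6 + 250*8 + 60 + 250 = 2730
step 3: join A via hash
    card(P join A) = 3000*40/(5*5) = 4800
    cost = 2730 + 2*40*6 + 3000 = 6210
step 4: join D via nl
    card(P join D) = 4800*500/(2*500*2) = 1200
    cost = 6210 + 4800*500 = 2406210
step 5: join B via merge
    card(P join B) = 1200*500/(12*125*50*4) = 2
    cost = 2406210 + 1200*11 + 500*9 + 1200 + 500 = 2425610

2425610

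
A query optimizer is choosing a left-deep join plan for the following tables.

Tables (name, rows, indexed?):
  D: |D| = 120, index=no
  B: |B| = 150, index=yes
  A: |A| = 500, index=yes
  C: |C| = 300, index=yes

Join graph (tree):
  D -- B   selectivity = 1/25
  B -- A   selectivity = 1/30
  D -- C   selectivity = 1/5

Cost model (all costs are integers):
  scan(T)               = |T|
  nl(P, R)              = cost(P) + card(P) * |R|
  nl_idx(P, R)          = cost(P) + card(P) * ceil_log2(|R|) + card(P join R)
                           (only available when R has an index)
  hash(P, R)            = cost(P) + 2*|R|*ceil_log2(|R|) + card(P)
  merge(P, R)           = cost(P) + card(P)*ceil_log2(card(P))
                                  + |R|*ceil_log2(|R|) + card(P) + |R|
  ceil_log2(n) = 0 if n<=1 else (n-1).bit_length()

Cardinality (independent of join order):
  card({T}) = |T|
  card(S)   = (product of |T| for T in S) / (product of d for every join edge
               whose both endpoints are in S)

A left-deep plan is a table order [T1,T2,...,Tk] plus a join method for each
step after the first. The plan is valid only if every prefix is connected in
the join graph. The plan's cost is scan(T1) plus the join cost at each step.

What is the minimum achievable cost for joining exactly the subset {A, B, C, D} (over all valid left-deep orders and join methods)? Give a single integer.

24980

Selinger DP over subsets of {A,B,C,D}:
  {D}: scan cost=120, card=120
  {B}: scan cost=150, card=150
  {A}: scan cost=500, card=500
  {C}: scan cost=300, card=300
  {BD}: card=720; try (B,nl_idx)→1800, (D,hash)→1980, (B,merge)→2430, (D,merge)→2460, (B,hash)→2640, (B,nl)→18120 …(+1); best=1800 via (B,nl_idx)
  {CD}: card=7200; try (D,hash)→2280, (C,merge)→4080, (D,merge)→4260, (C,hash)→5640, (C,nl_idx)→8400, (C,nl)→36120 …(+1); best=2280 via (D,hash)
  {AB}: card=2500; try (B,hash)→3400, (A,nl_idx)→4000, (A,merge)→6500, (B,merge)→6850, (B,nl_idx)→7000, (A,hash)→9300 …(+2); best=3400 via (B,hash)
  {ABD}: card=12000; try (D,hash)→7580, (A,hash)→11520, (A,merge)→14720, (A,nl_idx)→20280, (D,merge)→36860, (D,nl)→303400 …(+1); best=7580 via (D,hash)
  {BCD}: card=43200; try (C,hash)→7920, (B,hash)→11880, (C,merge)→12720, (C,nl_idx)→51480, (B,nl_idx)→103080, (B,merge)→104430 …(+2); best=7920 via (C,hash)
  {ABCD}: card=720000; try (C,hash)→24980, (A,hash)→60120, (C,merge)→190580, (A,merge)→747320, (C,nl_idx)→835580, (A,nl_idx)→1116720 …(+2); best=24980 via (C,hash)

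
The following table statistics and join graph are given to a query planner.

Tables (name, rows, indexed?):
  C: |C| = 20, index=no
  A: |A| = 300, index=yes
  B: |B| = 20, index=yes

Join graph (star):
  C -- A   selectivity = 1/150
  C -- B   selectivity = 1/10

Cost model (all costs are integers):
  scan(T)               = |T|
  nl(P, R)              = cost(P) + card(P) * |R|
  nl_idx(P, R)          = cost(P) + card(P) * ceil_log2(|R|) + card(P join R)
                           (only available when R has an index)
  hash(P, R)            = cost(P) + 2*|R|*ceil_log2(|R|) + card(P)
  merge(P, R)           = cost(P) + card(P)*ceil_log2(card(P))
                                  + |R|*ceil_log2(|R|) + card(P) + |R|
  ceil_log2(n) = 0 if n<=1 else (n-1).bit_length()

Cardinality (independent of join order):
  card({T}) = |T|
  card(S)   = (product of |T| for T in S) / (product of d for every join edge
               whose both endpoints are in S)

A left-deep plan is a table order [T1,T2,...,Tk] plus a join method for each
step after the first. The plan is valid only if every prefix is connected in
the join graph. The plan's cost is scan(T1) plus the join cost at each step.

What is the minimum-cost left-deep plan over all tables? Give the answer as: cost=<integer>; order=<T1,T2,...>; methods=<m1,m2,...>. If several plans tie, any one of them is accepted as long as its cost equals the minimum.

Selinger DP (subsets sized 1..n):
  {C}: scan cost=20, card=20
  {A}: scan cost=300, card=300
  {B}: scan cost=20, card=20
  {AC}: card=40; try (A,nl_idx)→240, (C,hash)→800, (A,merge)→3140, (C,merge)→3420, (A,hash)→5440, (A,nl)→6020 …(+1); best=240 via (A,nl_idx)
  {BC}: card=40; try (B,nl_idx)→160, (C,hash)→240, (B,hash)→240, (C,merge)→260, (B,merge)→260, (C,nl)→420 …(+1); best=160 via (B,nl_idx)
  {ABC}: card=80; try (B,hash)→480, (B,nl_idx)→520, (A,nl_idx)→600, (B,merge)→640, (B,nl)→1040, (A,merge)→3440 …(+2); best=480 via (B,hash)

cost=480; order=C,A,B; methods=nl_idx,hash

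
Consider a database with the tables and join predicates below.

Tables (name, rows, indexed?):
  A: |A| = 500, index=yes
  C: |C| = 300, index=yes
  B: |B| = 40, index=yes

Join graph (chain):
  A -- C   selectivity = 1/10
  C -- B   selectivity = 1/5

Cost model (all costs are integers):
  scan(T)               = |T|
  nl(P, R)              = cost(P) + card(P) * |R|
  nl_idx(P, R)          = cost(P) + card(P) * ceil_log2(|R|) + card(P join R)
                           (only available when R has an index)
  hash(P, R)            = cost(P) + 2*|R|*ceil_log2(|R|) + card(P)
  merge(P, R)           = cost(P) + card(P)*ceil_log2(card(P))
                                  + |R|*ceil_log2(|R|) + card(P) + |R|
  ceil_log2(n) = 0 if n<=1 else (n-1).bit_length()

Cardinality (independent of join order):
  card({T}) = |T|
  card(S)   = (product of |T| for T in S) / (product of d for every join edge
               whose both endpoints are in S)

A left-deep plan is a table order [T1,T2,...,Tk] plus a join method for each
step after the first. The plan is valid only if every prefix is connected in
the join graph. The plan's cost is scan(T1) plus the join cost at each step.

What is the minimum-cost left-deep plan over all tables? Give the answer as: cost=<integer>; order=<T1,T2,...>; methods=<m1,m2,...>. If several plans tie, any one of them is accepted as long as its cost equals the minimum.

Selinger DP (subsets sized 1..n):
  {A}: scan cost=500, card=500
  {C}: scan cost=300, card=300
  {B}: scan cost=40, card=40
  {AC}: card=15000; try (C,hash)→6400, (A,merge)→8300, (C,merge)→8500, (A,hash)→9600, (A,nl_idx)→18000, (C,nl_idx)→20000 …(+2); best=6400 via (C,hash)
  {BC}: card=2400; try (B,hash)→1080, (C,nl_idx)→2800, (C,merge)→3320, (B,merge)→3580, (B,nl_idx)→4500, (C,hash)→5480 …(+2); best=1080 via (B,hash)
  {ABC}: card=120000; try (A,hash)→12480, (B,hash)→21880, (A,merge)→37280, (A,nl_idx)→142680, (B,nl_idx)→216400, (B,merge)→231680 …(+2); best=12480 via (A,hash)

cost=12480; order=C,B,A; methods=hash,hash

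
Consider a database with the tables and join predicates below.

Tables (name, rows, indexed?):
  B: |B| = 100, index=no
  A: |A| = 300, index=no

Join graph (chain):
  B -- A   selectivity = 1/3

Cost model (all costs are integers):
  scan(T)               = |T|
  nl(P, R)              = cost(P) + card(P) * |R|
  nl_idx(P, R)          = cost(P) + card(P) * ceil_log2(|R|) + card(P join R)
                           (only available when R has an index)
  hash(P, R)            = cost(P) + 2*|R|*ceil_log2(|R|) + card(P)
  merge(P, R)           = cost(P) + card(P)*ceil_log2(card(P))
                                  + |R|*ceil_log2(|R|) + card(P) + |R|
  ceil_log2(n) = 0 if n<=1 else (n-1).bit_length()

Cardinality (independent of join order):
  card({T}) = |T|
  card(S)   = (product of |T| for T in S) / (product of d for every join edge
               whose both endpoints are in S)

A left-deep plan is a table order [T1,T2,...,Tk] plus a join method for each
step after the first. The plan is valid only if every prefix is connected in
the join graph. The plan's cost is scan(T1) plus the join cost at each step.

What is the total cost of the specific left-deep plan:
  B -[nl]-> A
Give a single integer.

30100

step 1: scan B: cost=100, card=100
step 2: join A via nl
    card(P join A) = 100*300/(3) = 10000
    cost = 100 + 100*300 = 30100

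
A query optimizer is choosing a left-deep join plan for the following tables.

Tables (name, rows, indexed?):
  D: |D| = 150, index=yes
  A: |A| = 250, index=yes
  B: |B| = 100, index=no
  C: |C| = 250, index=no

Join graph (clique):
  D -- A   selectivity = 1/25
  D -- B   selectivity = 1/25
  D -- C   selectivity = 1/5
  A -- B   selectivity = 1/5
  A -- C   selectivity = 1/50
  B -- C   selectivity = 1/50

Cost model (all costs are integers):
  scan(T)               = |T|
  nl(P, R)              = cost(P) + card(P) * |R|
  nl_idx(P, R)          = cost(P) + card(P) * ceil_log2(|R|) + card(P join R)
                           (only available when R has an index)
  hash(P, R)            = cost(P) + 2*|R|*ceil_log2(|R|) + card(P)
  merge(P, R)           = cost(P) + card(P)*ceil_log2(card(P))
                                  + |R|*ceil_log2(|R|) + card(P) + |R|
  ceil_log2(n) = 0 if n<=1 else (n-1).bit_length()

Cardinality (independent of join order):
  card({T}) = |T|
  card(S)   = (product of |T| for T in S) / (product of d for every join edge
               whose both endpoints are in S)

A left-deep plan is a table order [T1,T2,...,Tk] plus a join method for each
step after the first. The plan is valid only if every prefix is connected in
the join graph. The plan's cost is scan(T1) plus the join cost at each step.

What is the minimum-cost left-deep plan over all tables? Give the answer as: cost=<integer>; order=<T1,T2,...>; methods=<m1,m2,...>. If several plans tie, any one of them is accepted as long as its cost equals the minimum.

cost=9050; order=C,A,B,D; methods=nl_idx,hash,hash

Selinger DP (subsets sized 1..n):
  {D}: scan cost=150, card=150
  {A}: scan cost=250, card=250
  {B}: scan cost=100, card=100
  {C}: scan cost=250, card=250
  {AD}: card=1500; try (A,nl_idx)→2850, (D,hash)→2900, (D,nl_idx)→3750, (A,merge)→3750, (D,merge)→3850, (A,hash)→4300 …(+2); best=2850 via (A,nl_idx)
  {BD}: card=600; try (D,nl_idx)→1500, (B,hash)→1700, (D,merge)→2250, (B,merge)→2300, (D,hash)→2600, (D,nl)→15100 …(+1); best=1500 via (D,nl_idx)
  {CD}: card=7500; try (D,hash)→2900, (C,merge)→3750, (D,merge)→3850, (C,hash)→4300, (D,nl_idx)→9750, (C,nl)→37650 …(+1); best=2900 via (D,hash)
  {AB}: card=5000; try (B,hash)→1900, (A,merge)→3150, (B,merge)→3300, (A,hash)→4200, (A,nl_idx)→5900, (A,nl)→25100 …(+1); best=1900 via (B,hash)
  {AC}: card=1250; try (A,nl_idx)→3500, (C,hash)→4500, (A,hash)→4500, (C,merge)→4750, (A,merge)→4750, (C,nl)→62750 …(+1); best=3500 via (A,nl_idx)
  {BC}: card=500; try (B,hash)→1900, (C,merge)→3150, (B,merge)→3300, (C,hash)→4200, (C,nl)→25100, (B,nl)→25250; best=1900 via (B,hash)
  {ABD}: card=1200; try (B,hash)→5750, (A,hash)→6100, (A,nl_idx)→7500, (D,hash)→9300, (A,merge)→10350, (B,merge)→21650 …(+5); best=5750 via (B,hash)
  {ACD}: card=1500; try (D,hash)→7150, (C,hash)→8350, (A,hash)→14400, (D,nl_idx)→15000, (D,merge)→19850, (C,merge)→23100 …(+5); best=7150 via (D,hash)
  {BCD}: card=600; try (D,hash)→4800, (C,hash)→6100, (D,nl_idx)→6500, (D,merge)→8250, (C,merge)→10350, (B,hash)→11800 …(+4); best=4800 via (D,hash)
  {ABC}: card=500; try (B,hash)→6150, (A,hash)→6400, (A,nl_idx)→6400, (A,merge)→9150, (C,hash)→10900, (B,merge)→19300 …(+4); best=6150 via (B,hash)
  {ABCD}: card=24; try (D,hash)→9050, (A,hash)→9400, (A,nl_idx)→9624, (B,hash)→10050, (D,nl_idx)→10174, (C,hash)→10950 …(+8); best=9050 via (D,hash)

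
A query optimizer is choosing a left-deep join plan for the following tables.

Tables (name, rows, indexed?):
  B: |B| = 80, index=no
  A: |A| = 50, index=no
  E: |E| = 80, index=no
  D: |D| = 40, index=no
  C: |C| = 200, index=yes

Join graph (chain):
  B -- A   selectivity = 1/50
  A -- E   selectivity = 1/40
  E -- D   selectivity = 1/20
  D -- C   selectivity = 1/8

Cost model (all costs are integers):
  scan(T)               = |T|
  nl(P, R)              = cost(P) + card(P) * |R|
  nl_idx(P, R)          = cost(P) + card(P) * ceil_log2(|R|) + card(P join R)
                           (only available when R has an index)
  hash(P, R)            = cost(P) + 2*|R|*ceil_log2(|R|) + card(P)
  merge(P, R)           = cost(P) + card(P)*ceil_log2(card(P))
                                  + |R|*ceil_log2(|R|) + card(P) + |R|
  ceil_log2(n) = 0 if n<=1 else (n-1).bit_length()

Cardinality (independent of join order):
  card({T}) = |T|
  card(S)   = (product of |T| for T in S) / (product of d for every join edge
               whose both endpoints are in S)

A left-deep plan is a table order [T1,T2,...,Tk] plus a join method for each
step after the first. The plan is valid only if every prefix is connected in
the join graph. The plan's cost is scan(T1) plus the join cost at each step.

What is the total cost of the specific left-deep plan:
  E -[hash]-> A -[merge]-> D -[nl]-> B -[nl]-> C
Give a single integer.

81840

step 1: scan E: cost=80, card=80
step 2: join A via hash
    card(P join A) = 80*50/(40) = 100
    cost = 80 + 2*50*6 + 80 = 760
step 3: join D via merge
    card(P join D) = 100*40/(20) = 200
    cost = 760 + 100*7 + 40*6 + 100 + 40 = 1840
step 4: join B via nl
    card(P join B) = 200*80/(50) = 320
    cost = 1840 + 200*80 = 17840
step 5: join C via nl
    card(P join C) = 320*200/(8) = 8000
    cost = 17840 + 320*200 = 81840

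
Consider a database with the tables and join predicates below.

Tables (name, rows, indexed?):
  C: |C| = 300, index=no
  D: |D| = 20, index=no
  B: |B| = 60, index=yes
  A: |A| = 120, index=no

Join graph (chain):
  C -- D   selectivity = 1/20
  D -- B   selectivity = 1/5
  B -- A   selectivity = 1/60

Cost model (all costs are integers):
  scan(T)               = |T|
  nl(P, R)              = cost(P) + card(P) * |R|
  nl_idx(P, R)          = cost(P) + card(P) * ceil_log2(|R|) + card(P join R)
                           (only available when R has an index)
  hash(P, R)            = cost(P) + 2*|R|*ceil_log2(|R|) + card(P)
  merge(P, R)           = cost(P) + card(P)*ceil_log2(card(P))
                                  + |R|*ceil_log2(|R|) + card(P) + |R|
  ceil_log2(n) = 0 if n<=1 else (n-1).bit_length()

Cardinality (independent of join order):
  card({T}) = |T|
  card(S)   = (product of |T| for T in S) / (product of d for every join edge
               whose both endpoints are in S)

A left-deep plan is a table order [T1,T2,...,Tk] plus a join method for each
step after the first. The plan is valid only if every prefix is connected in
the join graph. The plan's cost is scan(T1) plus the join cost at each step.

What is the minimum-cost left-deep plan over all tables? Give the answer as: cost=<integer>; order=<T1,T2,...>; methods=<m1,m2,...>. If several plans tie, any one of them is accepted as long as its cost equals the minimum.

cost=7100; order=C,D,B,A; methods=hash,hash,hash

Selinger DP (subsets sized 1..n):
  {C}: scan cost=300, card=300
  {D}: scan cost=20, card=20
  {B}: scan cost=60, card=60
  {A}: scan cost=120, card=120
  {CD}: card=300; try (D,hash)→800, (C,merge)→3140, (D,merge)→3420, (C,hash)→5440, (C,nl)→6020, (D,nl)→6300; best=800 via (D,hash)
  {BD}: card=240; try (D,hash)→320, (B,nl_idx)→380, (B,merge)→560, (D,merge)→600, (B,hash)→760, (B,nl)→1220 …(+1); best=320 via (D,hash)
  {AB}: card=120; try (B,hash)→960, (B,nl_idx)→960, (A,merge)→1440, (B,merge)→1500, (A,hash)→1800, (A,nl)→7260 …(+1); best=960 via (B,hash)
  {BCD}: card=3600; try (B,hash)→1820, (B,merge)→4220, (C,merge)→5480, (C,hash)→5960, (B,nl_idx)→6200, (B,nl)→18800 …(+1); best=1820 via (B,hash)
  {ABD}: card=480; try (D,hash)→1280, (D,merge)→2040, (A,hash)→2240, (D,nl)→3360, (A,merge)→3440, (A,nl)→29120; best=1280 via (D,hash)
  {ABCD}: card=7200; try (A,hash)→7100, (C,hash)→7160, (C,merge)→9080, (A,merge)→49580, (C,nl)→145280, (A,nl)→433820; best=7100 via (A,hash)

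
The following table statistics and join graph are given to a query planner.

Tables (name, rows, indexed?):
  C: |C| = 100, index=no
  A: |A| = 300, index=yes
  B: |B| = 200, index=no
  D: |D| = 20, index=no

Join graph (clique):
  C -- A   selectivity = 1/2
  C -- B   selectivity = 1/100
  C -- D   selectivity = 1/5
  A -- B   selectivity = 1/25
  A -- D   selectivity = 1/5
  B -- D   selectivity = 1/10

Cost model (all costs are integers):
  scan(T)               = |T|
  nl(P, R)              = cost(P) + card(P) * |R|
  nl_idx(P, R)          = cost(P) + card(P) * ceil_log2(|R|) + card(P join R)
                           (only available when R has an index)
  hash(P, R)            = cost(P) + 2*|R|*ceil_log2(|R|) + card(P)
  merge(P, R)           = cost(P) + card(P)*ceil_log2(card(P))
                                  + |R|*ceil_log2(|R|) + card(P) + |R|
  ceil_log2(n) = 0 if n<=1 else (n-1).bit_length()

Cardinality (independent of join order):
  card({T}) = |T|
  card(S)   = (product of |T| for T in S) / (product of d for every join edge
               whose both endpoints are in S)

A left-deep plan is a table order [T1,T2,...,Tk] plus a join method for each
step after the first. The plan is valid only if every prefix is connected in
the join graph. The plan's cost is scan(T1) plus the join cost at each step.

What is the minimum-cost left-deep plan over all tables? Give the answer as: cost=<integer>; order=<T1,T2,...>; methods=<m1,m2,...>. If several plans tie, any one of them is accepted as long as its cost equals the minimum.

cost=3016; order=B,C,D,A; methods=hash,hash,nl_idx

Selinger DP (subsets sized 1..n):
  {C}: scan cost=100, card=100
  {A}: scan cost=300, card=300
  {B}: scan cost=200, card=200
  {D}: scan cost=20, card=20
  {AC}: card=15000; try (C,hash)→2000, (A,merge)→3900, (C,merge)→4100, (A,hash)→5600, (A,nl_idx)→16000, (A,nl)→30100 …(+1); best=2000 via (C,hash)
  {BC}: card=200; try (C,hash)→1800, (B,merge)→2700, (C,merge)→2800, (B,hash)→3400, (B,nl)→20100, (C,nl)→20200; best=1800 via (C,hash)
  {CD}: card=400; try (D,hash)→400, (C,merge)→940, (D,merge)→1020, (C,hash)→1440, (C,nl)→2020, (D,nl)→2100; best=400 via (D,hash)
  {AB}: card=2400; try (B,hash)→3800, (A,nl_idx)→4400, (A,merge)→5000, (B,merge)→5100, (A,hash)→5800, (A,nl)→60200 …(+1); best=3800 via (B,hash)
  {AD}: card=1200; try (D,hash)→800, (A,nl_idx)→1400, (A,merge)→3140, (D,merge)→3420, (A,hash)→5440, (A,nl)→6020 …(+1); best=800 via (D,hash)
  {BD}: card=400; try (D,hash)→600, (B,merge)→1940, (D,merge)→2120, (B,hash)→3240, (B,nl)→4020, (D,nl)→4200; best=600 via (D,hash)
  {ABC}: card=1200; try (A,nl_idx)→4800, (A,merge)→6600, (A,hash)→7400, (C,hash)→7600, (B,hash)→20200, (C,merge)→35800 …(+4); best=4800 via (A,nl_idx)
  {ACD}: card=12000; try (C,hash)→3400, (A,hash)→6200, (A,merge)→7400, (C,merge)→16000, (A,nl_idx)→16000, (D,hash)→17200 …(+4); best=3400 via (C,hash)
  {BCD}: card=80; try (D,hash)→2200, (C,hash)→2400, (D,merge)→3720, (B,hash)→4000, (C,merge)→5400, (D,nl)→5800 …(+3); best=2200 via (D,hash)
  {ABD}: card=960; try (A,nl_idx)→5160, (B,hash)→5200, (D,hash)→6400, (A,hash)→6400, (A,merge)→7600, (B,merge)→17000 …(+4); best=5160 via (A,nl_idx)
  {ABCD}: card=96; try (A,nl_idx)→3016, (A,merge)→5840, (D,hash)→6200, (C,hash)→7520, (A,hash)→7680, (C,merge)→16520 …(+7); best=3016 via (A,nl_idx)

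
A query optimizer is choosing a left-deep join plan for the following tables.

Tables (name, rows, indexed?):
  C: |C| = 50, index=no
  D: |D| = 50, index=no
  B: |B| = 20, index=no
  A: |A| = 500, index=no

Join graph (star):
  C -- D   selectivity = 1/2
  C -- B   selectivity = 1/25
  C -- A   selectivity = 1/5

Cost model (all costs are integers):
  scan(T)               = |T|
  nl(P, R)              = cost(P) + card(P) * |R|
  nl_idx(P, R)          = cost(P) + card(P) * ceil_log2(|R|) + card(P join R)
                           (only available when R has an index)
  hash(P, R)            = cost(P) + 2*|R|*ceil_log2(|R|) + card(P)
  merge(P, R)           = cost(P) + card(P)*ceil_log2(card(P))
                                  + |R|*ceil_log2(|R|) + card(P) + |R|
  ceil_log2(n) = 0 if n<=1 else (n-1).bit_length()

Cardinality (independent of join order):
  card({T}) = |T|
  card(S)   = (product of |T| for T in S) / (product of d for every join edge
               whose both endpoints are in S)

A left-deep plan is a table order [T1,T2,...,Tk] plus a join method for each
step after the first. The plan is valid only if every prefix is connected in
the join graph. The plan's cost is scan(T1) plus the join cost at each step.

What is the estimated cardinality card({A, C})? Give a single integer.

5000

Tables in S: A(500), C(50)
Edges inside S: C-A(d=5)
numerator = 500 * 50 = 25000
denominator = 5 = 5
card(S) = 25000 / 5 = 5000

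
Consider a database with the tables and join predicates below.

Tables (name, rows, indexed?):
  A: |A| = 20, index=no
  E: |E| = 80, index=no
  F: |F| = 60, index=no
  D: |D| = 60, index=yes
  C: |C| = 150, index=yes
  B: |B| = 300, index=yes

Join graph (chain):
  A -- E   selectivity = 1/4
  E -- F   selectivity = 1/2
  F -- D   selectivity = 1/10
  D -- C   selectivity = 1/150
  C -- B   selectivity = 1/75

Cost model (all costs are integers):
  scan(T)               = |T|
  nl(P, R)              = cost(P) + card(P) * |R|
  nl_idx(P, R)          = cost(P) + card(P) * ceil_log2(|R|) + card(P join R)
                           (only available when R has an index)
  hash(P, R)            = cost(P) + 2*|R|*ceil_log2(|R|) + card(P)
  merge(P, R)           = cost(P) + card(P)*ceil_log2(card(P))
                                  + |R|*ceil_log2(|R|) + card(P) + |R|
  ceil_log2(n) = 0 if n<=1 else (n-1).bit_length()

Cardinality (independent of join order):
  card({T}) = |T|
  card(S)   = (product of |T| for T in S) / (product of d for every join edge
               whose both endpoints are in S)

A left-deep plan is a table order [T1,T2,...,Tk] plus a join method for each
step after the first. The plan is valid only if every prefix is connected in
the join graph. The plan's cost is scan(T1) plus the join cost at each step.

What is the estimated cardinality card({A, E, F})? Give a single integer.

Tables in S: A(20), E(80), F(60)
Edges inside S: A-E(d=4), E-F(d=2)
numerator = 20 * 80 * 60 = 96000
denominator = 4 * 2 = 8
card(S) = 96000 / 8 = 12000

12000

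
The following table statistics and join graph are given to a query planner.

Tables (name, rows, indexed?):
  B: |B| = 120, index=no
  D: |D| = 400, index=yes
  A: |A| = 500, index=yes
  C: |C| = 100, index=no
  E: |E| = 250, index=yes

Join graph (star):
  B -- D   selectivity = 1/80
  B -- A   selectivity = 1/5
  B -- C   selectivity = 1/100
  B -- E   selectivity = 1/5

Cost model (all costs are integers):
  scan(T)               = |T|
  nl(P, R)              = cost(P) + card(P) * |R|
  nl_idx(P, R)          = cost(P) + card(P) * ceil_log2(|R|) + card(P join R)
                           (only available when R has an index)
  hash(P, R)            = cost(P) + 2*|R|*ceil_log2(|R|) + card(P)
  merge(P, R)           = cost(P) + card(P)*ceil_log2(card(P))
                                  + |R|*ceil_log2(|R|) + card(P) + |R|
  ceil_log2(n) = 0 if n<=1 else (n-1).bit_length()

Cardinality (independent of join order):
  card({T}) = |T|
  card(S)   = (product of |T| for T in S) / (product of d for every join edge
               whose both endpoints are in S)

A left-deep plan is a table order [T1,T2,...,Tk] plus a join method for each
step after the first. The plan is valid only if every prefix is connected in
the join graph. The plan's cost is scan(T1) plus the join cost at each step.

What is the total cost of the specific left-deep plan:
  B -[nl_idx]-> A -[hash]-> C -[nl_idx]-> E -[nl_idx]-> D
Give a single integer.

9122600

step 1: scan B: cost=120, card=120
step 2: join A via nl_idx
    card(P join A) = 120*500/(5) = 12000
    cost = 120 + 120*9 + 12000 = 13200
step 3: join C via hash
    card(P join C) = 12000*100/(100) = 12000
    cost = 13200 + 2*100*7 + 12000 = 26600
step 4: join E via nl_idx
    card(P join E) = 12000*250/(5) = 600000
    cost = 26600 + 12000*8 + 600000 = 722600
step 5: join D via nl_idx
    card(P join D) = 600000*400/(80) = 3000000
    cost = 722600 + 600000*9 + 3000000 = 9122600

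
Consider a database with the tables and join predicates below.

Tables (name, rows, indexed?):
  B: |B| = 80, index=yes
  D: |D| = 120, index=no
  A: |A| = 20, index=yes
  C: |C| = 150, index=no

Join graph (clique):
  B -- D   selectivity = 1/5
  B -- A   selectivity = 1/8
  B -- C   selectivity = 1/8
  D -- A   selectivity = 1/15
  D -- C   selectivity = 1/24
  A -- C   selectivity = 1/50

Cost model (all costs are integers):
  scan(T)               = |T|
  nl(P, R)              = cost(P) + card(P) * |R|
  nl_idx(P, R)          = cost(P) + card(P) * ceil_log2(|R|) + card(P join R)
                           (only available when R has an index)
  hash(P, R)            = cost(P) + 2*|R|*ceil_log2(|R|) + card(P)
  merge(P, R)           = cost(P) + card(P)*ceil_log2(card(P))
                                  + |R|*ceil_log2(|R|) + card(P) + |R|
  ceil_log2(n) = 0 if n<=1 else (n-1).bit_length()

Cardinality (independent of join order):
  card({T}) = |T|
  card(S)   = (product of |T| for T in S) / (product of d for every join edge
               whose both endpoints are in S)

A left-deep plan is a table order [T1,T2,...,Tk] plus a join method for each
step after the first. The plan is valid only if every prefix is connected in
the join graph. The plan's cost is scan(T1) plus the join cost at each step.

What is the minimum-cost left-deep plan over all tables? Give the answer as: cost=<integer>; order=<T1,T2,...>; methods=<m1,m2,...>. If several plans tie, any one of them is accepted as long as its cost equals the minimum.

cost=2025; order=C,A,D,B; methods=hash,merge,nl_idx

Selinger DP (subsets sized 1..n):
  {B}: scan cost=80, card=80
  {D}: scan cost=120, card=120
  {A}: scan cost=20, card=20
  {C}: scan cost=150, card=150
  {BD}: card=1920; try (B,hash)→1360, (D,merge)→1680, (B,merge)→1720, (D,hash)→1840, (B,nl_idx)→2880, (D,nl)→9680 …(+1); best=1360 via (B,hash)
  {AB}: card=200; try (B,nl_idx)→360, (A,hash)→360, (A,nl_idx)→680, (B,merge)→780, (A,merge)→840, (B,hash)→1160 …(+2); best=360 via (B,nl_idx)
  {BC}: card=1500; try (B,hash)→1420, (C,merge)→2070, (B,merge)→2140, (C,hash)→2560, (B,nl_idx)→2700, (C,nl)→12080 …(+1); best=1420 via (B,hash)
  {AD}: card=160; try (A,hash)→440, (A,nl_idx)→880, (D,merge)→1100, (A,merge)→1200, (D,hash)→1720, (D,nl)→2420 …(+1); best=440 via (A,hash)
  {CD}: card=750; try (D,hash)→1980, (C,merge)→2430, (D,merge)→2460, (C,hash)→2640, (C,nl)→18120, (D,nl)→18150; best=1980 via (D,hash)
  {AC}: card=60; try (A,hash)→500, (A,nl_idx)→960, (C,merge)→1490, (A,merge)→1620, (C,hash)→2440, (C,nl)→3020 …(+1); best=500 via (A,hash)
  {ABD}: card=320; try (B,hash)→1720, (B,nl_idx)→1880, (D,hash)→2240, (B,merge)→2520, (D,merge)→3120, (A,hash)→3480 …(+5); best=1720 via (B,hash)
  {BCD}: card=1500; try (B,hash)→3850, (D,hash)→4600, (C,hash)→5680, (B,nl_idx)→8730, (B,merge)→10870, (D,merge)→20380 …(+4); best=3850 via (B,hash)
  {ABC}: card=75; try (B,nl_idx)→995, (B,merge)→1560, (B,hash)→1680, (C,hash)→2960, (A,hash)→3120, (C,merge)→3510 …(+5); best=995 via (B,nl_idx)
  {ACD}: card=20; try (D,merge)→1880, (D,hash)→2240, (A,hash)→2930, (C,hash)→3000, (C,merge)→3230, (A,nl_idx)→5750 …(+4); best=1880 via (D,merge)
  {ABCD}: card=5; try (B,nl_idx)→2025, (D,merge)→2555, (B,merge)→2640, (D,hash)→2750, (B,hash)→3020, (B,nl)→3480 …(+8); best=2025 via (B,nl_idx)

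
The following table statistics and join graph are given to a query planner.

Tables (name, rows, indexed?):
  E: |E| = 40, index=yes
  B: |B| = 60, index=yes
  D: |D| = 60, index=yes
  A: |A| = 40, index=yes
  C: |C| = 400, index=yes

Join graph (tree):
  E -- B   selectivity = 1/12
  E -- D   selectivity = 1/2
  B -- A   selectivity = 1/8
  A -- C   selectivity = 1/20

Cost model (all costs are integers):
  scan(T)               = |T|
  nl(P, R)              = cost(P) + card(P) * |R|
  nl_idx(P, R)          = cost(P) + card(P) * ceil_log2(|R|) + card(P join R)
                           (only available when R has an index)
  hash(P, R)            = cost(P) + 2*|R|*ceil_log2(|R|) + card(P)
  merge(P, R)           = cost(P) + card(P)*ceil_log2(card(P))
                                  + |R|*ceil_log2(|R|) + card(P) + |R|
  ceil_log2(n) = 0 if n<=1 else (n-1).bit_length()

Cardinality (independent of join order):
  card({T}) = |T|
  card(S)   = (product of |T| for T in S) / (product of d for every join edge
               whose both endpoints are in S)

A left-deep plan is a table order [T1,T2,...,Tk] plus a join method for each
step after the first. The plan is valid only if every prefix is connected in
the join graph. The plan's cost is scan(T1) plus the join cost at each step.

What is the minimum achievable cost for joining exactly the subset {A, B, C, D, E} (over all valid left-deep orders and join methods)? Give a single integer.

29920

Selinger DP over subsets of {A,B,C,D,E}:
  {E}: scan cost=40, card=40
  {B}: scan cost=60, card=60
  {D}: scan cost=60, card=60
  {A}: scan cost=40, card=40
  {C}: scan cost=400, card=400
  {BE}: card=200; try (B,nl_idx)→480, (E,hash)→600, (E,nl_idx)→620, (B,merge)→740, (E,merge)→760, (B,hash)→800 …(+2); best=480 via (B,nl_idx)
  {DE}: card=1200; try (E,hash)→600, (D,merge)→740, (E,merge)→760, (D,hash)→800, (D,nl_idx)→1480, (E,nl_idx)→1620 …(+2); best=600 via (E,hash)
  {AB}: card=300; try (B,nl_idx)→580, (A,hash)→600, (A,nl_idx)→720, (B,merge)→740, (A,merge)→760, (B,hash)→800 …(+2); best=580 via (B,nl_idx)
  {AC}: card=800; try (C,nl_idx)→1200, (A,hash)→1280, (A,nl_idx)→3600, (C,merge)→4320, (A,merge)→4680, (C,hash)→7280 …(+2); best=1200 via (C,nl_idx)
  {BDE}: card=6000; try (D,hash)→1400, (B,hash)→2520, (D,merge)→2700, (D,nl_idx)→7680, (D,nl)→12480, (B,nl_idx)→13800 …(+2); best=1400 via (D,hash)
  {ABE}: card=1000; try (A,hash)→1160, (E,hash)→1360, (A,merge)→2560, (A,nl_idx)→2680, (E,nl_idx)→3380, (E,merge)→3860 …(+2); best=1160 via (A,hash)
  {ABC}: card=6000; try (B,hash)→2720, (C,merge)→7580, (C,hash)→8080, (C,nl_idx)→9280, (B,merge)→10420, (B,nl_idx)→12000 …(+2); best=2720 via (B,hash)
  {ABDE}: card=30000; try (D,hash)→2880, (A,hash)→7880, (D,merge)→12580, (D,nl_idx)→37160, (D,nl)→61160, (A,nl_idx)→67400 …(+2); best=2880 via (D,hash)
  {ABCE}: card=20000; try (E,hash)→9200, (C,hash)→9360, (C,merge)→16160, (C,nl_idx)→30160, (E,nl_idx)→58720, (E,merge)→87000 …(+2); best=9200 via (E,hash)
  {ABCDE}: card=600000; try (D,hash)→29920, (C,hash)→40080, (D,merge)→329620, (C,merge)→486880, (D,nl_idx)→729200, (C,nl_idx)→872880 …(+2); best=29920 via (D,hash)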